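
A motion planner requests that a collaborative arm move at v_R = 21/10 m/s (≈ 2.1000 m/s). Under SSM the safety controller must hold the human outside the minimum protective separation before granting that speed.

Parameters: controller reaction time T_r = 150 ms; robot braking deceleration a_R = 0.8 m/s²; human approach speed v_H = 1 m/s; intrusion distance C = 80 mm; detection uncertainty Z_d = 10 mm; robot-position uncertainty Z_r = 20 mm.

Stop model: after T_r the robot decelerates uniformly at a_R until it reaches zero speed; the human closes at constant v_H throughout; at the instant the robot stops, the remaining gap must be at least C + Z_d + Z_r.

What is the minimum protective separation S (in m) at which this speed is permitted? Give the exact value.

T_s = v_R/a_R = (21/10)/(4/5) = 2.6250 s
reaction-phase robot travel = 2.1000·0.1500 = 0.3150 m
robot covers 2.1000·2.6250 − ½·0.8000·2.6250² = 2.7563 m while stopping
human closes 1.0000·2.7750 = 2.7750 m
residual clearance needed = 0.0800+0.0100+0.0200 = 0.1100 m
S_min ≈ 0.3150+2.7563+2.7750+0.1100  ⇒  S_min = 953/160 m

S_min = 953/160 m = 5.9562 m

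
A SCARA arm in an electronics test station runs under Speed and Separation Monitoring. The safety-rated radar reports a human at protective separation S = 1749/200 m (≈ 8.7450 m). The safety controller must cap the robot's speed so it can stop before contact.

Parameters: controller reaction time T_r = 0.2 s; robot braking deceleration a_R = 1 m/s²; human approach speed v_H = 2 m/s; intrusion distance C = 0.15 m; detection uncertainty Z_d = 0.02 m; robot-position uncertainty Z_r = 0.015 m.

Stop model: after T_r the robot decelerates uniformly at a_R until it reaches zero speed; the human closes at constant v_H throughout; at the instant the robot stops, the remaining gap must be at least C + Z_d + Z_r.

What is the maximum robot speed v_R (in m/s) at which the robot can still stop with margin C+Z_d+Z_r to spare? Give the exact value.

quadratic (1/2)·v² + (11/5)·v + (-204/25) = 0
  disc = (11/5)² − 4·(1/2)·(-204/25) = 529/25 ; √disc = 23/5
  v_R = (−(11/5) + 23/5) / (2·(1/2)) = 12/5 m/s
check:
T_s = v_R/a_R = (12/5)/1 = 2.4000 s
robot in T_r: 2.4000·0.2000 = 0.4800 m
braking distance = 2.4000²/(2·1.0000) = 2.8800 m
person approaches 2.0000·(0.2000+2.4000) = 5.2000 m
C+Z_d+Z_r = 0.1500+0.0200+0.0150 = 0.1850 m
sum ≈ 0.4800+2.8800+5.2000+0.1850 ≈ 8.7450 m = S ✓

v_R_max = 12/5 m/s = 2.4000 m/s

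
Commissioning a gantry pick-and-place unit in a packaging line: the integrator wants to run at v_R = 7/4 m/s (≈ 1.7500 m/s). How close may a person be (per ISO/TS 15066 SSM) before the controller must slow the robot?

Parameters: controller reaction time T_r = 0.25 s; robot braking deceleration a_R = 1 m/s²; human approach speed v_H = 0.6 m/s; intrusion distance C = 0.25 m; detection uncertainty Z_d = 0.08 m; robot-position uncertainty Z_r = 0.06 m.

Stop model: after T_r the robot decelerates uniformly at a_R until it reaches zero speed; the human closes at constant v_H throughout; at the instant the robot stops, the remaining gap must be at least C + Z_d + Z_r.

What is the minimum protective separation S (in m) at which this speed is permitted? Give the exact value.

S_min = 2847/800 m = 3.5587 m

stop time T_s = (7/4)/1 = 1.7500 s
robot covers v_R·T_r = 1.7500·0.2500 = 0.4375 m before braking
robot covers 1.7500·1.7500 − ½·1.0000·1.7500² = 1.5312 m while stopping
human over T_r+T_s: 0.6000·(0.2500+1.7500) = 1.2000 m
residual clearance needed = 0.2500+0.0800+0.0600 = 0.3900 m
S_min ≈ 0.4375+1.5312+1.2000+0.3900  ⇒  S_min = 2847/800 m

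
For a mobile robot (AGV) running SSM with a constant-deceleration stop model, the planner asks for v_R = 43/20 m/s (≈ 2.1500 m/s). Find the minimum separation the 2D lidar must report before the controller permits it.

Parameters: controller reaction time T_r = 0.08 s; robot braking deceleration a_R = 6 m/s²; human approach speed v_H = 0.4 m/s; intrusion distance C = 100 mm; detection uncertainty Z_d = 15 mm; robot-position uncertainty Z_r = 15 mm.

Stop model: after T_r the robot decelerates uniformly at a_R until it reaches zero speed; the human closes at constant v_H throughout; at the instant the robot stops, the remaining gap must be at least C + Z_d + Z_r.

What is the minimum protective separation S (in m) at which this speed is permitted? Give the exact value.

braking lasts T_s = (43/20)/6 = 0.3583 s
robot in T_r: 2.1500·0.0800 = 0.1720 m
robot covers 2.1500·0.3583 − ½·6.0000·0.3583² = 0.3852 m while stopping
human over T_r+T_s: 0.4000·(0.0800+0.3583) = 0.1753 m
C+Z_d+Z_r = 0.1000+0.0150+0.0150 = 0.1300 m
S_min ≈ 0.1720+0.3852+0.1753+0.1300  ⇒  S_min = 20701/24000 m

S_min = 20701/24000 m = 0.8625 m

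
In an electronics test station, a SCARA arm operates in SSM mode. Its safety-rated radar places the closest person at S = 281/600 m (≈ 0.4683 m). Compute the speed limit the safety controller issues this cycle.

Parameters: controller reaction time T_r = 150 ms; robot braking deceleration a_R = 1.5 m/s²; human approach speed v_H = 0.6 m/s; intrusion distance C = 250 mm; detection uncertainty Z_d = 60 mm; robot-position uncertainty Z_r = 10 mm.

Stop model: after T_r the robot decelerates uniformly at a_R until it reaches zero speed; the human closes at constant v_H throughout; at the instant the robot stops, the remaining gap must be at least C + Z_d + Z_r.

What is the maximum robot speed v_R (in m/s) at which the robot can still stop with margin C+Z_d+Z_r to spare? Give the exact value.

v_R_max = 1/10 m/s = 0.1000 m/s

collect terms ⇒ (1/3)·v_R² + (11/20)·v_R + (-7/120) = 0
  disc = (11/20)² − 4·(1/3)·(-7/120) = 1369/3600 ; √disc = 37/60
  v_R = (−(11/20) + 37/60) / (2·(1/3)) = 1/10 m/s
check:
braking lasts T_s = (1/10)/(3/2) = 0.0667 s
robot in T_r: 0.1000·0.1500 = 0.0150 m
braking distance = 0.1000²/(2·1.5000) = 0.0033 m
person approaches 0.6000·(0.1500+0.0667) = 0.1300 m
margins: 0.2500+0.0600+0.0100 = 0.3200 m
sum ≈ 0.0150+0.0033+0.1300+0.3200 ≈ 0.4683 m = S ✓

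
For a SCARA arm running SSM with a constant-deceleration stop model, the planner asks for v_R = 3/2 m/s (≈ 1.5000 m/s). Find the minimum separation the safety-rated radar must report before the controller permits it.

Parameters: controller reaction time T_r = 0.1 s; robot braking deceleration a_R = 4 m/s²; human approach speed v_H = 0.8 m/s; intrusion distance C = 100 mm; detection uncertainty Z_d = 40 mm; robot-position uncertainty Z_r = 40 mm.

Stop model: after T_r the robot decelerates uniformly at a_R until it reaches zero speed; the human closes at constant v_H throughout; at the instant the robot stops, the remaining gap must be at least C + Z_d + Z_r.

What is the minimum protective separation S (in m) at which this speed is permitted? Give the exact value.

S_min = 793/800 m = 0.9912 m

stop time T_s = (3/2)/4 = 0.3750 s
reaction-phase robot travel = 1.5000·0.1000 = 0.1500 m
robot covers 1.5000·0.3750 − ½·4.0000·0.3750² = 0.2812 m while stopping
person approaches 0.8000·(0.1000+0.3750) = 0.3800 m
residual clearance needed = 0.1000+0.0400+0.0400 = 0.1800 m
S_min ≈ 0.1500+0.2812+0.3800+0.1800  ⇒  S_min = 793/800 m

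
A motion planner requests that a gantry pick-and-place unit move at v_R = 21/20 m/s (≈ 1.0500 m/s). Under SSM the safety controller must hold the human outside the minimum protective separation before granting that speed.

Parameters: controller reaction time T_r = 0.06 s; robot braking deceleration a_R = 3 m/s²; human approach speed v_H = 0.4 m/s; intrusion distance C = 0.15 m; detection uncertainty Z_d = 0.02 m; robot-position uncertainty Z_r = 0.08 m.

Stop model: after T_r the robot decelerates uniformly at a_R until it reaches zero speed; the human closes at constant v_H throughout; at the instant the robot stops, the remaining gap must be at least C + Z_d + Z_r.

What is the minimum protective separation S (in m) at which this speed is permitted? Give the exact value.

stop time T_s = (21/20)/3 = 0.3500 s
robot in T_r: 1.0500·0.0600 = 0.0630 m
robot under decel: 1.0500²/(2·3.0000) = 0.1837 m
human closes 0.4000·0.4100 = 0.1640 m
residual clearance needed = 0.1500+0.0200+0.0800 = 0.2500 m
S_min ≈ 0.0630+0.1837+0.1640+0.2500  ⇒  S_min = 2643/4000 m

S_min = 2643/4000 m = 0.6607 m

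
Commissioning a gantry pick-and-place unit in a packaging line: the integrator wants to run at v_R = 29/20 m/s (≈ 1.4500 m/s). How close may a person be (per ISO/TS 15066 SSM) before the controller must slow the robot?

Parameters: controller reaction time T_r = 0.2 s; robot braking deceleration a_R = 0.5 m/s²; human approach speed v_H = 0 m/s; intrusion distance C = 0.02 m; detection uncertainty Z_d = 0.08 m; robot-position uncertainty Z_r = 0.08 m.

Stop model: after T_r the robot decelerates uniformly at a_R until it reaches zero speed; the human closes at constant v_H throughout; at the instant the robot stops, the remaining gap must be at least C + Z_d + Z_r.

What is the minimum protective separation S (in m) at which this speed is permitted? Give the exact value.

S_min = 1029/400 m = 2.5725 m

T_s = v_R/a_R = (29/20)/(1/2) = 2.9000 s
robot covers v_R·T_r = 1.4500·0.2000 = 0.2900 m before braking
braking distance = 1.4500²/(2·0.5000) = 2.1025 m
person approaches 0.0000·(0.2000+2.9000) = 0.0000 m
residual clearance needed = 0.0200+0.0800+0.0800 = 0.1800 m
S_min ≈ 0.2900+2.1025+0.0000+0.1800  ⇒  S_min = 1029/400 m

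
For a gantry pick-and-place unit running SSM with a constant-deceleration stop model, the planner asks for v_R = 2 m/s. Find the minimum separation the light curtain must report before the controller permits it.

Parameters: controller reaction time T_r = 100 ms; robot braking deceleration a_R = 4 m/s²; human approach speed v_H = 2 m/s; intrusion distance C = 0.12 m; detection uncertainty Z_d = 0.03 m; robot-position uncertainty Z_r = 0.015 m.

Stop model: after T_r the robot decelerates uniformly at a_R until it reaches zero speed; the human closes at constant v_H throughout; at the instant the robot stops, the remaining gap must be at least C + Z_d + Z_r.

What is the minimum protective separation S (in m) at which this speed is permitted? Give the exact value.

T_s = v_R/a_R = 2/4 = 0.5000 s
robot in T_r: 2.0000·0.1000 = 0.2000 m
braking distance = 2.0000²/(2·4.0000) = 0.5000 m
person approaches 2.0000·(0.1000+0.5000) = 1.2000 m
residual clearance needed = 0.1200+0.0300+0.0150 = 0.1650 m
S_min ≈ 0.2000+0.5000+1.2000+0.1650  ⇒  S_min = 413/200 m

S_min = 413/200 m = 2.0650 m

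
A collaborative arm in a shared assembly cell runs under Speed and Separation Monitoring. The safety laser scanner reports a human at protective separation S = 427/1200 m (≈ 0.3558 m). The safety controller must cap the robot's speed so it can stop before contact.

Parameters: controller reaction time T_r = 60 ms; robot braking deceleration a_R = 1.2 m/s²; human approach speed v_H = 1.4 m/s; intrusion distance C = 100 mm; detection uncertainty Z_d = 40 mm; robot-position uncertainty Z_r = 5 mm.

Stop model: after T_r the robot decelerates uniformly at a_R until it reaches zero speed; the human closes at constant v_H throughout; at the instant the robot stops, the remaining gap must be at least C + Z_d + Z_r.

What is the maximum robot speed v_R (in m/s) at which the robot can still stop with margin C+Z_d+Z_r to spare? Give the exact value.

at the boundary: (5/12)·v² + (92/75)·v + (-761/6000) = 0
  disc = (92/75)² − 4·(5/12)·(-761/6000) = 17161/10000 ; √disc = 131/100
  v_R = (−(92/75) + 131/100) / (2·(5/12)) = 1/10 m/s
check:
stop time T_s = (1/10)/(6/5) = 0.0833 s
reaction-phase robot travel = 0.1000·0.0600 = 0.0060 m
braking distance = 0.1000²/(2·1.2000) = 0.0042 m
person approaches 1.4000·(0.0600+0.0833) = 0.2007 m
residual clearance needed = 0.1000+0.0400+0.0050 = 0.1450 m
sum ≈ 0.0060+0.0042+0.2007+0.1450 ≈ 0.3558 m = S ✓

v_R_max = 1/10 m/s = 0.1000 m/s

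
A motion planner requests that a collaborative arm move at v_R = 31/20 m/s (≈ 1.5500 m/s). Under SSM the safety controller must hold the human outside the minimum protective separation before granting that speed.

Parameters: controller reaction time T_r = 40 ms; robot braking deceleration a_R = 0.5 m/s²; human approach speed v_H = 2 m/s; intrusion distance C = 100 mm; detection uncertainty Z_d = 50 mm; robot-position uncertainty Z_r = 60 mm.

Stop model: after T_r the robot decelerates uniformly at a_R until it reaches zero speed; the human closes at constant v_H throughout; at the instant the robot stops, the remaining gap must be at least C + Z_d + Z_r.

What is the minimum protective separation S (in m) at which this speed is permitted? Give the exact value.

S_min = 17909/2000 m = 8.9545 m

braking lasts T_s = (31/20)/(1/2) = 3.1000 s
reaction-phase robot travel = 1.5500·0.0400 = 0.0620 m
robot covers 1.5500·3.1000 − ½·0.5000·3.1000² = 2.4025 m while stopping
person approaches 2.0000·(0.0400+3.1000) = 6.2800 m
C+Z_d+Z_r = 0.1000+0.0500+0.0600 = 0.2100 m
S_min ≈ 0.0620+2.4025+6.2800+0.2100  ⇒  S_min = 17909/2000 m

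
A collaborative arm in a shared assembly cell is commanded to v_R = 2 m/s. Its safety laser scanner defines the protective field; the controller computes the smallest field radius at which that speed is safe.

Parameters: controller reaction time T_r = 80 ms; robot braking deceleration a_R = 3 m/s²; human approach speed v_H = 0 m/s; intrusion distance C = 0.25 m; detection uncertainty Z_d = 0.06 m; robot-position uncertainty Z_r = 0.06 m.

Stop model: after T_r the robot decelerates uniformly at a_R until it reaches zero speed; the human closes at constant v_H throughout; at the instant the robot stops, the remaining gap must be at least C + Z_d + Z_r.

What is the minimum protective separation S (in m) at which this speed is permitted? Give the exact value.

braking lasts T_s = 2/3 = 0.6667 s
reaction-phase robot travel = 2.0000·0.0800 = 0.1600 m
robot covers 2.0000·0.6667 − ½·3.0000·0.6667² = 0.6667 m while stopping
person approaches 0.0000·(0.0800+0.6667) = 0.0000 m
margins: 0.2500+0.0600+0.0600 = 0.3700 m
S_min ≈ 0.1600+0.6667+0.0000+0.3700  ⇒  S_min = 359/300 m

S_min = 359/300 m = 1.1967 m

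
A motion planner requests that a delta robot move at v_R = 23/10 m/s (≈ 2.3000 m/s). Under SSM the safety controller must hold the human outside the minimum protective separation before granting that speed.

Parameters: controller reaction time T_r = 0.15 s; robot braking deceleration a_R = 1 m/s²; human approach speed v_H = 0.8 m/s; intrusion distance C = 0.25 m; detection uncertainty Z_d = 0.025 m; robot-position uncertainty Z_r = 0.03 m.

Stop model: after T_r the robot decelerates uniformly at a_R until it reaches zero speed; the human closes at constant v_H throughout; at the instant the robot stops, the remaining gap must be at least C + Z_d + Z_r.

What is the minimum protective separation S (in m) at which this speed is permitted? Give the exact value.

S_min = 1051/200 m = 5.2550 m

T_s = v_R/a_R = (23/10)/1 = 2.3000 s
robot in T_r: 2.3000·0.1500 = 0.3450 m
robot under decel: 2.3000²/(2·1.0000) = 2.6450 m
person approaches 0.8000·(0.1500+2.3000) = 1.9600 m
margins: 0.2500+0.0250+0.0300 = 0.3050 m
S_min ≈ 0.3450+2.6450+1.9600+0.3050  ⇒  S_min = 1051/200 m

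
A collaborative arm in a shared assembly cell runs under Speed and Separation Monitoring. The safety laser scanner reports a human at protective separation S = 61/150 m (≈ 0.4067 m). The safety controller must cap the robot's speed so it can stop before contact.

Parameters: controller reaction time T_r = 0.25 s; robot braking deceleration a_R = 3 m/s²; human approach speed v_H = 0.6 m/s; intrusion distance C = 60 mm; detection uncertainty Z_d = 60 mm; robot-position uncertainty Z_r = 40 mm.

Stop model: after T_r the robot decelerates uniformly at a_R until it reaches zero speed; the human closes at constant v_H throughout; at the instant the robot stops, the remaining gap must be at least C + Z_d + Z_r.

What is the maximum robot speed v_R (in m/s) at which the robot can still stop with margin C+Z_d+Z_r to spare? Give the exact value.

at the boundary: (1/6)·v² + (9/20)·v + (-29/300) = 0
  disc = (9/20)² − 4·(1/6)·(-29/300) = 961/3600 ; √disc = 31/60
  v_R = (−(9/20) + 31/60) / (2·(1/6)) = 1/5 m/s
check:
T_s = v_R/a_R = (1/5)/3 = 0.0667 s
robot covers v_R·T_r = 0.2000·0.2500 = 0.0500 m before braking
braking distance = 0.2000²/(2·3.0000) = 0.0067 m
person approaches 0.6000·(0.2500+0.0667) = 0.1900 m
C+Z_d+Z_r = 0.0600+0.0600+0.0400 = 0.1600 m
sum ≈ 0.0500+0.0067+0.1900+0.1600 ≈ 0.4067 m = S ✓

v_R_max = 1/5 m/s = 0.2000 m/s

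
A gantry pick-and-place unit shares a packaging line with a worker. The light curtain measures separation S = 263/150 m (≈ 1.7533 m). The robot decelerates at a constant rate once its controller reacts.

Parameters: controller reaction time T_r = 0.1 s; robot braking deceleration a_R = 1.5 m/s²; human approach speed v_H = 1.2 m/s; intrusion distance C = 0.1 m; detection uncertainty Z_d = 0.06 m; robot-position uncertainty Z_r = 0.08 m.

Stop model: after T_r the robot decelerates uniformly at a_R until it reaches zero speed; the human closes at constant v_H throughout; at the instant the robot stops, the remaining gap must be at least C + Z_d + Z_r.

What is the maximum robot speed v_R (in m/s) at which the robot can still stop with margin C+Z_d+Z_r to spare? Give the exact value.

collect terms ⇒ (1/3)·v_R² + (9/10)·v_R + (-209/150) = 0
  disc = (9/10)² − 4·(1/3)·(-209/150) = 2401/900 ; √disc = 49/30
  v_R = (−(9/10) + 49/30) / (2·(1/3)) = 11/10 m/s
check:
braking lasts T_s = (11/10)/(3/2) = 0.7333 s
robot covers v_R·T_r = 1.1000·0.1000 = 0.1100 m before braking
robot under decel: 1.1000²/(2·1.5000) = 0.4033 m
human closes 1.2000·0.8333 = 1.0000 m
margins: 0.1000+0.0600+0.0800 = 0.2400 m
sum ≈ 0.1100+0.4033+1.0000+0.2400 ≈ 1.7533 m = S ✓

v_R_max = 11/10 m/s = 1.1000 m/s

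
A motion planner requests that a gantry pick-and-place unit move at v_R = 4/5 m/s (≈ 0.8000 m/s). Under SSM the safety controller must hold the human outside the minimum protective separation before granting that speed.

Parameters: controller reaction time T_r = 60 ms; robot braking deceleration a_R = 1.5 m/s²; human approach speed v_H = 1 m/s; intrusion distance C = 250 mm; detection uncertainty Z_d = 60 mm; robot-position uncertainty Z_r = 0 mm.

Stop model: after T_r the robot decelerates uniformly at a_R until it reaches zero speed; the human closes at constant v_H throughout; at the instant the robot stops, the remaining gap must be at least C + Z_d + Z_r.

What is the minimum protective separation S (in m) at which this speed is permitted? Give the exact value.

S_min = 1747/1500 m = 1.1647 m

stop time T_s = (4/5)/(3/2) = 0.5333 s
robot covers v_R·T_r = 0.8000·0.0600 = 0.0480 m before braking
robot under decel: 0.8000²/(2·1.5000) = 0.2133 m
human closes 1.0000·0.5933 = 0.5933 m
C+Z_d+Z_r = 0.2500+0.0600+0.0000 = 0.3100 m
S_min ≈ 0.0480+0.2133+0.5933+0.3100  ⇒  S_min = 1747/1500 m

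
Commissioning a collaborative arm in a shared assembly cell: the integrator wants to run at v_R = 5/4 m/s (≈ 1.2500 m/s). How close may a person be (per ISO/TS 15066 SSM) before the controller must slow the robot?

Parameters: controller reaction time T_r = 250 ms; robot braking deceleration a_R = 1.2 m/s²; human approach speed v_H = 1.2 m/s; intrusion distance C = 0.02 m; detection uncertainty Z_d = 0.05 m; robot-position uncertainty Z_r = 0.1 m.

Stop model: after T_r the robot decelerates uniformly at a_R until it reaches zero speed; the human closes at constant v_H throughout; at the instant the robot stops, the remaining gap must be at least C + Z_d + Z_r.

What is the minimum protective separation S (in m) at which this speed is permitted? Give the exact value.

S_min = 12881/4800 m = 2.6835 m

braking lasts T_s = (5/4)/(6/5) = 1.0417 s
robot in T_r: 1.2500·0.2500 = 0.3125 m
braking distance = 1.2500²/(2·1.2000) = 0.6510 m
human closes 1.2000·1.2917 = 1.5500 m
C+Z_d+Z_r = 0.0200+0.0500+0.1000 = 0.1700 m
S_min ≈ 0.3125+0.6510+1.5500+0.1700  ⇒  S_min = 12881/4800 m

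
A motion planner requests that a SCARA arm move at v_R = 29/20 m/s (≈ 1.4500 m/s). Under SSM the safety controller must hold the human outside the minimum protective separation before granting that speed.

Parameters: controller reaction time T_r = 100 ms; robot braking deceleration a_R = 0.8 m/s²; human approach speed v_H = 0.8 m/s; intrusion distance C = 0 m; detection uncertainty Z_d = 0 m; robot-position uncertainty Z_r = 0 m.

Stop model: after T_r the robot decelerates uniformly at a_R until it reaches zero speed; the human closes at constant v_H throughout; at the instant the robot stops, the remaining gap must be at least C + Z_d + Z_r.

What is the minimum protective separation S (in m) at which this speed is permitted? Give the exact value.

S_min = 1913/640 m = 2.9891 m

T_s = v_R/a_R = (29/20)/(4/5) = 1.8125 s
robot in T_r: 1.4500·0.1000 = 0.1450 m
robot under decel: 1.4500²/(2·0.8000) = 1.3141 m
human over T_r+T_s: 0.8000·(0.1000+1.8125) = 1.5300 m
residual clearance needed = 0.0000+0.0000+0.0000 = 0.0000 m
S_min ≈ 0.1450+1.3141+1.5300+0.0000  ⇒  S_min = 1913/640 m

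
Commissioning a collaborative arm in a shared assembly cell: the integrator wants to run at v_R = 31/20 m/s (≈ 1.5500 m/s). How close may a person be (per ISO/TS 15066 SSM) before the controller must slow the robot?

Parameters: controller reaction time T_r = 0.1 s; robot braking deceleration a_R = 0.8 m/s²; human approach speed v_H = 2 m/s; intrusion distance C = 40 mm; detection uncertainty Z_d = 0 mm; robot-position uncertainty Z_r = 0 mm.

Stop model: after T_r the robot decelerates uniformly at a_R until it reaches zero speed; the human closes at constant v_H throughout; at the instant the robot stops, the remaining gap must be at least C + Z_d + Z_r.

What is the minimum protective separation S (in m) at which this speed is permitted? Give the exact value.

S_min = 18469/3200 m = 5.7716 m

T_s = v_R/a_R = (31/20)/(4/5) = 1.9375 s
robot covers v_R·T_r = 1.5500·0.1000 = 0.1550 m before braking
robot under decel: 1.5500²/(2·0.8000) = 1.5016 m
human over T_r+T_s: 2.0000·(0.1000+1.9375) = 4.0750 m
C+Z_d+Z_r = 0.0400+0.0000+0.0000 = 0.0400 m
S_min ≈ 0.1550+1.5016+4.0750+0.0400  ⇒  S_min = 18469/3200 m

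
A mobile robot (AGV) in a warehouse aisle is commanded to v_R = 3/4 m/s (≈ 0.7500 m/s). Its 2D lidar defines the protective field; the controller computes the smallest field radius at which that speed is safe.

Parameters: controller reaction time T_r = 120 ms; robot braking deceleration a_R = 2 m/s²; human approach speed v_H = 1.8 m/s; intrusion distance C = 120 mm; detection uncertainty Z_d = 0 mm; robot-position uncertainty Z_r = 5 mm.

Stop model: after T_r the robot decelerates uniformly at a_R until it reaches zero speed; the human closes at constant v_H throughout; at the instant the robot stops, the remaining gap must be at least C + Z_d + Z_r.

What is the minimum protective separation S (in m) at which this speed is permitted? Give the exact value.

stop time T_s = (3/4)/2 = 0.3750 s
reaction-phase robot travel = 0.7500·0.1200 = 0.0900 m
robot covers 0.7500·0.3750 − ½·2.0000·0.3750² = 0.1406 m while stopping
person approaches 1.8000·(0.1200+0.3750) = 0.8910 m
C+Z_d+Z_r = 0.1200+0.0000+0.0050 = 0.1250 m
S_min ≈ 0.0900+0.1406+0.8910+0.1250  ⇒  S_min = 9973/8000 m

S_min = 9973/8000 m = 1.2466 m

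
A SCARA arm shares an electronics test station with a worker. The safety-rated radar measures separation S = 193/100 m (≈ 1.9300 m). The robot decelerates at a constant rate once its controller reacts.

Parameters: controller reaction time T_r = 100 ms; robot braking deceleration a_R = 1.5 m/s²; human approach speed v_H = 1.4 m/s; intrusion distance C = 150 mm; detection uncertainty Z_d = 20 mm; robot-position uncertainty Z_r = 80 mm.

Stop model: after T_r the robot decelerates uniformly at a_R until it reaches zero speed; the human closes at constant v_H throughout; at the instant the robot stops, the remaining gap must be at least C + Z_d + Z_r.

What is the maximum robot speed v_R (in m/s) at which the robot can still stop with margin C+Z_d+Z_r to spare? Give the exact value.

collect terms ⇒ (1/3)·v_R² + (31/30)·v_R + (-77/50) = 0
  disc = (31/30)² − 4·(1/3)·(-77/50) = 2809/900 ; √disc = 53/30
  v_R = (−(31/30) + 53/30) / (2·(1/3)) = 11/10 m/s
check:
stop time T_s = (11/10)/(3/2) = 0.7333 s
reaction-phase robot travel = 1.1000·0.1000 = 0.1100 m
robot under decel: 1.1000²/(2·1.5000) = 0.4033 m
human over T_r+T_s: 1.4000·(0.1000+0.7333) = 1.1667 m
C+Z_d+Z_r = 0.1500+0.0200+0.0800 = 0.2500 m
sum ≈ 0.1100+0.4033+1.1667+0.2500 ≈ 1.9300 m = S ✓

v_R_max = 11/10 m/s = 1.1000 m/s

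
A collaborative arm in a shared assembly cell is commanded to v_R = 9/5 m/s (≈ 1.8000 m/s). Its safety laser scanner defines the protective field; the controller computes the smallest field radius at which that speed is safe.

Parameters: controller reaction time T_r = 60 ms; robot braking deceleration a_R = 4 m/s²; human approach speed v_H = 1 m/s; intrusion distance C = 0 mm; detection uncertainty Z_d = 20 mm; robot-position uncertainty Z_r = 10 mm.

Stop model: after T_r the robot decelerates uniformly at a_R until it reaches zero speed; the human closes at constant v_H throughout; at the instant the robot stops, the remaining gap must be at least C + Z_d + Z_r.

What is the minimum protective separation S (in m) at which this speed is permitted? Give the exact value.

S_min = 1053/1000 m = 1.0530 m

stop time T_s = (9/5)/4 = 0.4500 s
robot in T_r: 1.8000·0.0600 = 0.1080 m
robot covers 1.8000·0.4500 − ½·4.0000·0.4500² = 0.4050 m while stopping
human closes 1.0000·0.5100 = 0.5100 m
residual clearance needed = 0.0000+0.0200+0.0100 = 0.0300 m
S_min ≈ 0.1080+0.4050+0.5100+0.0300  ⇒  S_min = 1053/1000 m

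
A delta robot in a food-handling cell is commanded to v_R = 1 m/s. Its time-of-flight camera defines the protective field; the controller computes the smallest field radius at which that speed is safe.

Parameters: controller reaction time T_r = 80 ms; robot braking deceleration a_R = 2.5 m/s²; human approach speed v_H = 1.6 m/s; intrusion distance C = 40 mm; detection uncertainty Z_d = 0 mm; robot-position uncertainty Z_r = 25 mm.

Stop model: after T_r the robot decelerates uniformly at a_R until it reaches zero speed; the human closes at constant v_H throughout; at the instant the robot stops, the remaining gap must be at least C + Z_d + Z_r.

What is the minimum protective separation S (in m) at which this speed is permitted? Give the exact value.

T_s = v_R/a_R = 1/(5/2) = 0.4000 s
robot in T_r: 1.0000·0.0800 = 0.0800 m
robot covers 1.0000·0.4000 − ½·2.5000·0.4000² = 0.2000 m while stopping
human closes 1.6000·0.4800 = 0.7680 m
margins: 0.0400+0.0000+0.0250 = 0.0650 m
S_min ≈ 0.0800+0.2000+0.7680+0.0650  ⇒  S_min = 1113/1000 m

S_min = 1113/1000 m = 1.1130 m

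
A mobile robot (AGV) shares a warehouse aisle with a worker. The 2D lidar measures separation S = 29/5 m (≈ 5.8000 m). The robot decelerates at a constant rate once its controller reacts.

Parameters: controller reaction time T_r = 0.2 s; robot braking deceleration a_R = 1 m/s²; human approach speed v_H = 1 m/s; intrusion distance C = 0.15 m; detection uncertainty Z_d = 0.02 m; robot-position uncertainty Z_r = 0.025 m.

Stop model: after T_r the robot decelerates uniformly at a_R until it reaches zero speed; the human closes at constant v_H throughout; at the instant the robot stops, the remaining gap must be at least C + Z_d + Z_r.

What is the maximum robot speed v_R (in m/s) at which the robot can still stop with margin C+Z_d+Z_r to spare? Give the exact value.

at the boundary: (1/2)·v² + (6/5)·v + (-1081/200) = 0
  disc = (6/5)² − 4·(1/2)·(-1081/200) = 49/4 ; √disc = 7/2
  v_R = (−(6/5) + 7/2) / (2·(1/2)) = 23/10 m/s
check:
stop time T_s = (23/10)/1 = 2.3000 s
reaction-phase robot travel = 2.3000·0.2000 = 0.4600 m
braking distance = 2.3000²/(2·1.0000) = 2.6450 m
human over T_r+T_s: 1.0000·(0.2000+2.3000) = 2.5000 m
C+Z_d+Z_r = 0.1500+0.0200+0.0250 = 0.1950 m
sum ≈ 0.4600+2.6450+2.5000+0.1950 ≈ 5.8000 m = S ✓

v_R_max = 23/10 m/s = 2.3000 m/s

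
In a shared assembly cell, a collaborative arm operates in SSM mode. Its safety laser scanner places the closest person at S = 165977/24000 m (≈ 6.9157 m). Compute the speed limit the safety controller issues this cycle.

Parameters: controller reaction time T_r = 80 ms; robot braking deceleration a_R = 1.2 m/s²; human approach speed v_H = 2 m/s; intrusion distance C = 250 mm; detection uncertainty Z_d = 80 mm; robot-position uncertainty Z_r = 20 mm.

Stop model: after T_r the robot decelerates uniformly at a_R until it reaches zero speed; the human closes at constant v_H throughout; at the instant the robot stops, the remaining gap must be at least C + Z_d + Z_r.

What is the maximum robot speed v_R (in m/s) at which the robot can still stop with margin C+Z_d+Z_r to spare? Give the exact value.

v_R_max = 47/20 m/s = 2.3500 m/s

at the boundary: (5/12)·v² + (131/75)·v + (-153737/24000) = 0
  disc = (131/75)² − 4·(5/12)·(-153737/24000) = 549081/40000 ; √disc = 741/200
  v_R = (−(131/75) + 741/200) / (2·(5/12)) = 47/20 m/s
check:
braking lasts T_s = (47/20)/(6/5) = 1.9583 s
reaction-phase robot travel = 2.3500·0.0800 = 0.1880 m
robot covers 2.3500·1.9583 − ½·1.2000·1.9583² = 2.3010 m while stopping
human over T_r+T_s: 2.0000·(0.0800+1.9583) = 4.0767 m
residual clearance needed = 0.2500+0.0800+0.0200 = 0.3500 m
sum ≈ 0.1880+2.3010+4.0767+0.3500 ≈ 6.9157 m = S ✓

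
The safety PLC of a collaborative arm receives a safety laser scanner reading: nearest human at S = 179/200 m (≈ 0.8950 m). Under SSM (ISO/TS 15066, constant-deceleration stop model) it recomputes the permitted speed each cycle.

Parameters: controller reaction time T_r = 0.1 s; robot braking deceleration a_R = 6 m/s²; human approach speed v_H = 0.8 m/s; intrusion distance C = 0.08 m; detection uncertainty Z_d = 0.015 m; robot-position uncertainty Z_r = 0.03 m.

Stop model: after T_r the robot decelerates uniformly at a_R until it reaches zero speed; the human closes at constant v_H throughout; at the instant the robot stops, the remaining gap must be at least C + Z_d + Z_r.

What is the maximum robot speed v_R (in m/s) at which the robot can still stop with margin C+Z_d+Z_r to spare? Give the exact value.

v_R_max = 9/5 m/s = 1.8000 m/s

at the boundary: (1/12)·v² + (7/30)·v + (-69/100) = 0
  disc = (7/30)² − 4·(1/12)·(-69/100) = 64/225 ; √disc = 8/15
  v_R = (−(7/30) + 8/15) / (2·(1/12)) = 9/5 m/s
check:
T_s = v_R/a_R = (9/5)/6 = 0.3000 s
reaction-phase robot travel = 1.8000·0.1000 = 0.1800 m
braking distance = 1.8000²/(2·6.0000) = 0.2700 m
person approaches 0.8000·(0.1000+0.3000) = 0.3200 m
C+Z_d+Z_r = 0.0800+0.0150+0.0300 = 0.1250 m
sum ≈ 0.1800+0.2700+0.3200+0.1250 ≈ 0.8950 m = S ✓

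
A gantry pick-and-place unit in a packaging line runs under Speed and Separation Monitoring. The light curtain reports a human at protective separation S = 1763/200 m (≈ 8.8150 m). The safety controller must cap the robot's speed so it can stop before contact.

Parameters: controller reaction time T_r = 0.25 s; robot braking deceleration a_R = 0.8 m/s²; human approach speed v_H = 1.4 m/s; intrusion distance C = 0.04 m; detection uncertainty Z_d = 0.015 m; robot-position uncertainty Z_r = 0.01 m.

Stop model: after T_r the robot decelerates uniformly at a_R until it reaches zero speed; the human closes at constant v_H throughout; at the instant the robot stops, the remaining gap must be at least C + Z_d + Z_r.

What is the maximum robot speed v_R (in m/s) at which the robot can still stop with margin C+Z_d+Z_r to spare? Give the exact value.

quadratic (5/8)·v² + (2)·v + (-42/5) = 0
  disc = (2)² − 4·(5/8)·(-42/5) = 25 ; √disc = 5
  v_R = (−(2) + 5) / (2·(5/8)) = 12/5 m/s
check:
braking lasts T_s = (12/5)/(4/5) = 3.0000 s
robot in T_r: 2.4000·0.2500 = 0.6000 m
braking distance = 2.4000²/(2·0.8000) = 3.6000 m
person approaches 1.4000·(0.2500+3.0000) = 4.5500 m
margins: 0.0400+0.0150+0.0100 = 0.0650 m
sum ≈ 0.6000+3.6000+4.5500+0.0650 ≈ 8.8150 m = S ✓

v_R_max = 12/5 m/s = 2.4000 m/s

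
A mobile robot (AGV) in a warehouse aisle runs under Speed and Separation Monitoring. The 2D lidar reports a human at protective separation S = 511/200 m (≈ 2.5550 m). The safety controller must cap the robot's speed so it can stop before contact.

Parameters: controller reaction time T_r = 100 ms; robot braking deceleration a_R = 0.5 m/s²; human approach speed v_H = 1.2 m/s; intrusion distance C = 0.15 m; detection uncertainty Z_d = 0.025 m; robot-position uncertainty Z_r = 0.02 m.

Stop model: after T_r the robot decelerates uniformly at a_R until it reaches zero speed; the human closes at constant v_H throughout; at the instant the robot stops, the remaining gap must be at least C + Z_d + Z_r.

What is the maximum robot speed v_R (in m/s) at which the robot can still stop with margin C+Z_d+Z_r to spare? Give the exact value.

v_R_max = 7/10 m/s = 0.7000 m/s

collect terms ⇒ (1)·v_R² + (5/2)·v_R + (-56/25) = 0
  disc = (5/2)² − 4·(1)·(-56/25) = 1521/100 ; √disc = 39/10
  v_R = (−(5/2) + 39/10) / (2·(1)) = 7/10 m/s
check:
braking lasts T_s = (7/10)/(1/2) = 1.4000 s
robot covers v_R·T_r = 0.7000·0.1000 = 0.0700 m before braking
braking distance = 0.7000²/(2·0.5000) = 0.4900 m
human closes 1.2000·1.5000 = 1.8000 m
margins: 0.1500+0.0250+0.0200 = 0.1950 m
sum ≈ 0.0700+0.4900+1.8000+0.1950 ≈ 2.5550 m = S ✓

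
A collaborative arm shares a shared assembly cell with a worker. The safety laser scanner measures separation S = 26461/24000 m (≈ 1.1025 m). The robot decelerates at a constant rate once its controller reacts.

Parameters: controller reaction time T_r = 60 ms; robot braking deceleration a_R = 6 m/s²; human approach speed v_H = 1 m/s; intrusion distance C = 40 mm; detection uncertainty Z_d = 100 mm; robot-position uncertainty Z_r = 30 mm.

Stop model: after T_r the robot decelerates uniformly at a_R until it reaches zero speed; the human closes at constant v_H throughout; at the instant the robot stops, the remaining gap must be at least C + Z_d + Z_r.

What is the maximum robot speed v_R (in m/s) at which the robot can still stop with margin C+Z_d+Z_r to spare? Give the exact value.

v_R_max = 43/20 m/s = 2.1500 m/s

collect terms ⇒ (1/12)·v_R² + (17/75)·v_R + (-20941/24000) = 0
  disc = (17/75)² − 4·(1/12)·(-20941/24000) = 13689/40000 ; √disc = 117/200
  v_R = (−(17/75) + 117/200) / (2·(1/12)) = 43/20 m/s
check:
stop time T_s = (43/20)/6 = 0.3583 s
robot covers v_R·T_r = 2.1500·0.0600 = 0.1290 m before braking
robot under decel: 2.1500²/(2·6.0000) = 0.3852 m
person approaches 1.0000·(0.0600+0.3583) = 0.4183 m
residual clearance needed = 0.0400+0.1000+0.0300 = 0.1700 m
sum ≈ 0.1290+0.3852+0.4183+0.1700 ≈ 1.1025 m = S ✓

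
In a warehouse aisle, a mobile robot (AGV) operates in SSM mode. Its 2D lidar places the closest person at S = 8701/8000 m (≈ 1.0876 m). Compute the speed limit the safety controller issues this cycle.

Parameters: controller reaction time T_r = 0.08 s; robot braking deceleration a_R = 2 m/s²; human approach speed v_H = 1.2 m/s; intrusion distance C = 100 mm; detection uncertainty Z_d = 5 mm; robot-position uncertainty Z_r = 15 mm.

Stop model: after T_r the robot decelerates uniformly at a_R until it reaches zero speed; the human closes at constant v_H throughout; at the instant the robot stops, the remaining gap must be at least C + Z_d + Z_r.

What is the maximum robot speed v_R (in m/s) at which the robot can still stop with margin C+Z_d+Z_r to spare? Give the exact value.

collect terms ⇒ (1/4)·v_R² + (17/25)·v_R + (-6973/8000) = 0
  disc = (17/25)² − 4·(1/4)·(-6973/8000) = 53361/40000 ; √disc = 231/200
  v_R = (−(17/25) + 231/200) / (2·(1/4)) = 19/20 m/s
check:
braking lasts T_s = (19/20)/2 = 0.4750 s
robot covers v_R·T_r = 0.9500·0.0800 = 0.0760 m before braking
robot covers 0.9500·0.4750 − ½·2.0000·0.4750² = 0.2256 m while stopping
human over T_r+T_s: 1.2000·(0.0800+0.4750) = 0.6660 m
margins: 0.1000+0.0050+0.0150 = 0.1200 m
sum ≈ 0.0760+0.2256+0.6660+0.1200 ≈ 1.0876 m = S ✓

v_R_max = 19/20 m/s = 0.9500 m/s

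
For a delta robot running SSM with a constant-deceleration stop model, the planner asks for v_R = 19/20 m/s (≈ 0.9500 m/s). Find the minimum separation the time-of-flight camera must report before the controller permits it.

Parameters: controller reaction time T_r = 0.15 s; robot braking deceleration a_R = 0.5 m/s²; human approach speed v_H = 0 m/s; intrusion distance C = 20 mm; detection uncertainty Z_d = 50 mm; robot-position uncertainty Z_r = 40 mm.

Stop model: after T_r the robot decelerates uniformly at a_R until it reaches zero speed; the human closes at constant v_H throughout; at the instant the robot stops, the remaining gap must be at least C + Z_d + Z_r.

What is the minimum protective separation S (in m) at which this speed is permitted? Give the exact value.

S_min = 231/200 m = 1.1550 m

T_s = v_R/a_R = (19/20)/(1/2) = 1.9000 s
robot covers v_R·T_r = 0.9500·0.1500 = 0.1425 m before braking
robot covers 0.9500·1.9000 − ½·0.5000·1.9000² = 0.9025 m while stopping
human closes 0.0000·2.0500 = 0.0000 m
C+Z_d+Z_r = 0.0200+0.0500+0.0400 = 0.1100 m
S_min ≈ 0.1425+0.9025+0.0000+0.1100  ⇒  S_min = 231/200 m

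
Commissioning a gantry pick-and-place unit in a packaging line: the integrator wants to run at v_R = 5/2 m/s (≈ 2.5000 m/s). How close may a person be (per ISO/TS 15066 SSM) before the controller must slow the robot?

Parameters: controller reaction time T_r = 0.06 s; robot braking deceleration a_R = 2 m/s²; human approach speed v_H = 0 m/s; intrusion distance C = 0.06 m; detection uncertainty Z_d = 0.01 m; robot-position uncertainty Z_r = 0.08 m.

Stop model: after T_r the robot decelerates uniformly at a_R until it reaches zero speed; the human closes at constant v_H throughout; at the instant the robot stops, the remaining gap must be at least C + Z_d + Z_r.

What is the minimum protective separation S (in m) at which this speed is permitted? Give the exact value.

braking lasts T_s = (5/2)/2 = 1.2500 s
robot covers v_R·T_r = 2.5000·0.0600 = 0.1500 m before braking
robot covers 2.5000·1.2500 − ½·2.0000·1.2500² = 1.5625 m while stopping
person approaches 0.0000·(0.0600+1.2500) = 0.0000 m
residual clearance needed = 0.0600+0.0100+0.0800 = 0.1500 m
S_min ≈ 0.1500+1.5625+0.0000+0.1500  ⇒  S_min = 149/80 m

S_min = 149/80 m = 1.8625 m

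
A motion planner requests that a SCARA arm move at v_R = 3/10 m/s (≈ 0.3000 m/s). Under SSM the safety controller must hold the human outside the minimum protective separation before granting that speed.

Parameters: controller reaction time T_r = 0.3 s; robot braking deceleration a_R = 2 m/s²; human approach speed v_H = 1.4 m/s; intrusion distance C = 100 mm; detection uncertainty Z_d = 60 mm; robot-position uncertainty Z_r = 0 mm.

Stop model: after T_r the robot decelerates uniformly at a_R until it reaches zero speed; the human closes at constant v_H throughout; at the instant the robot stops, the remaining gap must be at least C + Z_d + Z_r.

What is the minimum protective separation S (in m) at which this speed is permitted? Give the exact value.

S_min = 361/400 m = 0.9025 m

T_s = v_R/a_R = (3/10)/2 = 0.1500 s
robot covers v_R·T_r = 0.3000·0.3000 = 0.0900 m before braking
braking distance = 0.3000²/(2·2.0000) = 0.0225 m
human over T_r+T_s: 1.4000·(0.3000+0.1500) = 0.6300 m
margins: 0.1000+0.0600+0.0000 = 0.1600 m
S_min ≈ 0.0900+0.0225+0.6300+0.1600  ⇒  S_min = 361/400 m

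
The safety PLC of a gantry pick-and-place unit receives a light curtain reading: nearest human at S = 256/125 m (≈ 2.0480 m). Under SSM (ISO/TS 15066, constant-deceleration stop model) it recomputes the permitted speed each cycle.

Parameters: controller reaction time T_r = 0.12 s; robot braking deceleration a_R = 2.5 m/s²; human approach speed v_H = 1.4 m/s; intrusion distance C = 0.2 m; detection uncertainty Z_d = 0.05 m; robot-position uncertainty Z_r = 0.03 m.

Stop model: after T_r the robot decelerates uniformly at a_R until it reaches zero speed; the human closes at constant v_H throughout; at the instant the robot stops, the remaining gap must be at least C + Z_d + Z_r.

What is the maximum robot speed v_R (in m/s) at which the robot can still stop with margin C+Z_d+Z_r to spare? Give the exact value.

v_R_max = 8/5 m/s = 1.6000 m/s

at the boundary: (1/5)·v² + (17/25)·v + (-8/5) = 0
  disc = (17/25)² − 4·(1/5)·(-8/5) = 1089/625 ; √disc = 33/25
  v_R = (−(17/25) + 33/25) / (2·(1/5)) = 8/5 m/s
check:
T_s = v_R/a_R = (8/5)/(5/2) = 0.6400 s
robot in T_r: 1.6000·0.1200 = 0.1920 m
robot under decel: 1.6000²/(2·2.5000) = 0.5120 m
human over T_r+T_s: 1.4000·(0.1200+0.6400) = 1.0640 m
margins: 0.2000+0.0500+0.0300 = 0.2800 m
sum ≈ 0.1920+0.5120+1.0640+0.2800 ≈ 2.0480 m = S ✓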